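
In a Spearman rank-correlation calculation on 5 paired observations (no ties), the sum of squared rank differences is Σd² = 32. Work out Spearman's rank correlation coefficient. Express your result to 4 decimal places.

-0.6000

ρ = 1 − 6Σd² / [n(n²−1)] = 1 − 6×32 / (5×24)
  = 1 − 192/120 = 1 − 1.60000 ≈ -0.6000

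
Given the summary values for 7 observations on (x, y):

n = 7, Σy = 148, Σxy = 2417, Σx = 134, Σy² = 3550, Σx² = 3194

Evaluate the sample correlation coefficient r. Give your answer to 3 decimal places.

r = (nΣxy − ΣxΣy) / √[(nΣx² − (Σx)²)(nΣy² − (Σy)²)]
Numerator: 7×2417 − 134×148 = -2913
Denominator: √[(22358 − 17956)(24850 − 21904)] = √[4402 × 2946] = 3601.1515
r = -2913 / 3601.1515 ≈ -0.809

-0.809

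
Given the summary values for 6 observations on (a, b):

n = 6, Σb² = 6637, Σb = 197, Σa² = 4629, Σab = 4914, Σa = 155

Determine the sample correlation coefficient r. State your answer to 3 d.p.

r = (nΣab − ΣaΣb) / √[(nΣa² − (Σa)²)(nΣb² − (Σb)²)]
Numerator: 6×4914 − 155×197 = -1051
Denominator: √[(27774 − 24025)(39822 − 38809)] = √[3749 × 1013] = 1948.7783
r = -1051 / 1948.7783 ≈ -0.539

-0.539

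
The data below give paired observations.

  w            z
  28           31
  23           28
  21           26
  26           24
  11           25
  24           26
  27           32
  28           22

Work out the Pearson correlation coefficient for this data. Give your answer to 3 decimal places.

n = 8, Σw = 188, Σz = 214, Σw² = 4640, Σz² = 5806, Σwz = 5061
nΣwz − ΣwΣz = 40488 − 40232 = 256
nΣw² − (Σw)² = 37120 − 35344 = 1776; nΣz² − (Σz)² = 46448 − 45796 = 652
r = 256 / √(1776 × 652) = 256 / 1076.0818 ≈ 0.238

0.238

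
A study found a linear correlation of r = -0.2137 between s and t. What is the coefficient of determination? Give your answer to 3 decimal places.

0.046

r² = (-0.2137)² = 0.046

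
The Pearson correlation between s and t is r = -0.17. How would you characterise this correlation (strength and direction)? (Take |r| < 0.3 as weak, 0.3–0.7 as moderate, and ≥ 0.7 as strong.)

weak negative

r = -0.17 < 0 so the relationship is negative.
|r| = 0.17, which falls in the weak range.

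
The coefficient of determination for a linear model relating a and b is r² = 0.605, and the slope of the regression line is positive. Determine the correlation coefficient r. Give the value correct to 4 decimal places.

0.7778

|r| = √0.605 = 0.7778
The association is positive, so r = 0.7778.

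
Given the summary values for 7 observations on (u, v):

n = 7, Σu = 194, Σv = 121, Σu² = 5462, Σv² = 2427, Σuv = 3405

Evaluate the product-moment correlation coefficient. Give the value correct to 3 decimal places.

0.305

r = (nΣuv − ΣuΣv) / √[(nΣu² − (Σu)²)(nΣv² − (Σv)²)]
Numerator: 7×3405 − 194×121 = 361
Denominator: √[(38234 − 37636)(16989 − 14641)] = √[598 × 2348] = 1184.9489
r = 361 / 1184.9489 ≈ 0.305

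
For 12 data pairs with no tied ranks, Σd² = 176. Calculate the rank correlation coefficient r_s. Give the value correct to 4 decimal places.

0.3846

ρ = 1 − 6Σd² / [n(n²−1)] = 1 − 6×176 / (12×143)
  = 1 − 1056/1716 = 1 − 0.61538 ≈ 0.3846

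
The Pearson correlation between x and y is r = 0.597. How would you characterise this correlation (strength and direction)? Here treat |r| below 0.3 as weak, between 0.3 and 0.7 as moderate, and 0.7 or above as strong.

r = 0.597 > 0 so the relationship is positive.
|r| = 0.597, which falls in the moderate range.

moderate positive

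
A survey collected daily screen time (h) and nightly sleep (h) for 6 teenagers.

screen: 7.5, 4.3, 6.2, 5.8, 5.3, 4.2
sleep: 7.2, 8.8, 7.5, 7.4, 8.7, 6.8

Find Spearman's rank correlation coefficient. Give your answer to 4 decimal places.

Rank screen: 6, 2, 5, 4, 3, 1
Rank sleep: 2, 6, 4, 3, 5, 1
d = rank(screen) − rank(sleep): 4, -4, 1, 1, -2, 0; Σd² = 38
ρ = 1 − 6Σd² / [n(n²−1)] = 1 − 6×38 / (6×35) = 1 − 228/210 ≈ -0.0857

-0.0857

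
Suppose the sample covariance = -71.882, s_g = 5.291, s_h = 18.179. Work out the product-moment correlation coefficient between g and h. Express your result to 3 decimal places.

r = Cov(g,h) / (s_g · s_h) = -71.882 / (5.291 × 18.179)
  = -71.882 / 96.1851 ≈ -0.747

-0.747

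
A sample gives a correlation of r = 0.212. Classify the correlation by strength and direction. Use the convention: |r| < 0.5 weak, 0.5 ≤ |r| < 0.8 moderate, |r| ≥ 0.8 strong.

weak positive

r = 0.212 > 0 so the relationship is positive.
|r| = 0.212, which falls in the weak range.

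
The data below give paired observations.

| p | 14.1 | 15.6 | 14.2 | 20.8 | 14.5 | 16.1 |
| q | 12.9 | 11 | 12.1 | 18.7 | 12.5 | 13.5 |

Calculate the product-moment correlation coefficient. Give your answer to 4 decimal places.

0.9052

n = 6, Σp = 95.3, Σq = 80.7, Σp² = 1545.91, Σq² = 1122.01, Σpq = 1312.87
nΣpq − ΣpΣq = 7877.22 − 7690.71 = 186.51
nΣp² − (Σp)² = 9275.46 − 9082.09 = 193.37; nΣq² − (Σq)² = 6732.06 − 6512.49 = 219.57
r = 186.51 / √(193.37 × 219.57) = 186.51 / 206.0540 ≈ 0.9052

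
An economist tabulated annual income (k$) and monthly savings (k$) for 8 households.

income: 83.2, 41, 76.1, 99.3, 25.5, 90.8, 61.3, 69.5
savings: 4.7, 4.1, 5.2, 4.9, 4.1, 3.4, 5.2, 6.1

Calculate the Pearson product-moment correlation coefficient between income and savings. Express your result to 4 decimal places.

n = 8, Σx = 546.7, Σy = 37.7, Σx² = 41737.77, Σy² = 182.57, Σxy = 2597.41
nΣxy − ΣxΣy = 20779.28 − 20610.59 = 168.69
nΣx² − (Σx)² = 333902.16 − 298880.89 = 35021.27; nΣy² − (Σy)² = 1460.56 − 1421.29 = 39.27
r = 168.69 / √(35021.27 × 39.27) = 168.69 / 1172.7256 ≈ 0.1438

0.1438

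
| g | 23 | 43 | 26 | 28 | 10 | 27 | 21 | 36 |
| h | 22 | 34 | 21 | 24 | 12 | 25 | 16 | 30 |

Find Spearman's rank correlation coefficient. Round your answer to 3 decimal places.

0.952

Rank g: 3, 8, 4, 6, 1, 5, 2, 7
Rank h: 4, 8, 3, 5, 1, 6, 2, 7
d = rank(g) − rank(h): -1, 0, 1, 1, 0, -1, 0, 0; Σd² = 4
ρ = 1 − 6Σd² / [n(n²−1)] = 1 − 6×4 / (8×63) = 1 − 24/504 ≈ 0.952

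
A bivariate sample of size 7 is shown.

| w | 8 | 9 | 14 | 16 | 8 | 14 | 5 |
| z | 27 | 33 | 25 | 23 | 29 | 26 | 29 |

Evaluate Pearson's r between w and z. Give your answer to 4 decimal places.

n = 7, Σw = 74, Σz = 192, Σw² = 882, Σz² = 5330, Σwz = 1972
nΣwz − ΣwΣz = 13804 − 14208 = -404
nΣw² − (Σw)² = 6174 − 5476 = 698; nΣz² − (Σz)² = 37310 − 36864 = 446
r = -404 / √(698 × 446) = -404 / 557.9498 ≈ -0.7241

-0.7241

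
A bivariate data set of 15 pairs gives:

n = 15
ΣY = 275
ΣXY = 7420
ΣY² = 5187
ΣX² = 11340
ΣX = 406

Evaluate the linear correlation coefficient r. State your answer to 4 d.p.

-0.1033

r = (nΣXY − ΣXΣY) / √[(nΣX² − (ΣX)²)(nΣY² − (ΣY)²)]
Numerator: 15×7420 − 406×275 = -350
Denominator: √[(170100 − 164836)(77805 − 75625)] = √[5264 × 2180] = 3387.5537
r = -350 / 3387.5537 ≈ -0.1033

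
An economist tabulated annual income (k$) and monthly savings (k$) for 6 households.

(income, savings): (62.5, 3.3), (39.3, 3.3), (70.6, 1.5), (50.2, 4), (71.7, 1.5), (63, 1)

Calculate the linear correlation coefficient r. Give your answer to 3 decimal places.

n = 6, Σx = 357.3, Σy = 14.6, Σx² = 22065.03, Σy² = 43.28, Σxy = 813.19
nΣxy − ΣxΣy = 4879.14 − 5216.58 = -337.44
nΣx² − (Σx)² = 132390.18 − 127663.29 = 4726.89; nΣy² − (Σy)² = 259.68 − 213.16 = 46.52
r = -337.44 / √(4726.89 × 46.52) = -337.44 / 468.9295 ≈ -0.720

-0.720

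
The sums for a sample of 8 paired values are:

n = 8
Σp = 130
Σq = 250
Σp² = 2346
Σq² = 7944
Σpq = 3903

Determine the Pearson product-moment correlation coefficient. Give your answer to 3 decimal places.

r = (nΣpq − ΣpΣq) / √[(nΣp² − (Σp)²)(nΣq² − (Σq)²)]
Numerator: 8×3903 − 130×250 = -1276
Denominator: √[(18768 − 16900)(63552 − 62500)] = √[1868 × 1052] = 1401.8331
r = -1276 / 1401.8331 ≈ -0.910

-0.910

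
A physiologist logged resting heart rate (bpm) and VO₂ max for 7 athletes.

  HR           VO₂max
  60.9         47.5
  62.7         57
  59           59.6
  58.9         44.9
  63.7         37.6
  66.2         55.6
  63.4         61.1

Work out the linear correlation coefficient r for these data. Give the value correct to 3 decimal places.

n = 7, Σx = 434.8, Σy = 363.3, Σx² = 27050, Σy² = 19311.75, Σxy = 22577.24
nΣxy − ΣxΣy = 158040.68 − 157962.84 = 77.84
nΣx² − (Σx)² = 189350 − 189051.04 = 298.96; nΣy² − (Σy)² = 135182.25 − 131986.89 = 3195.36
r = 77.84 / √(298.96 × 3195.36) = 77.84 / 977.3867 ≈ 0.080

0.080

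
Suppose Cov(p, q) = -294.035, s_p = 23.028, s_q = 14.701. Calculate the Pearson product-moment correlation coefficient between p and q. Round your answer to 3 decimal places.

-0.869

r = Cov(p,q) / (s_p · s_q) = -294.035 / (23.028 × 14.701)
  = -294.035 / 338.5346 ≈ -0.869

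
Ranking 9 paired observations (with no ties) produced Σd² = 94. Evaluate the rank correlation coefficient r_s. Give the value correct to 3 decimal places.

ρ = 1 − 6Σd² / [n(n²−1)] = 1 − 6×94 / (9×80)
  = 1 − 564/720 = 1 − 0.7833 ≈ 0.217

0.217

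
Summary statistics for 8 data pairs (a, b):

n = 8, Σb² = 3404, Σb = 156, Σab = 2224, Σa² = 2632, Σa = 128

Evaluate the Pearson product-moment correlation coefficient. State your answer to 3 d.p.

r = (nΣab − ΣaΣb) / √[(nΣa² − (Σa)²)(nΣb² − (Σb)²)]
Numerator: 8×2224 − 128×156 = -2176
Denominator: √[(21056 − 16384)(27232 − 24336)] = √[4672 × 2896] = 3678.3301
r = -2176 / 3678.3301 ≈ -0.592

-0.592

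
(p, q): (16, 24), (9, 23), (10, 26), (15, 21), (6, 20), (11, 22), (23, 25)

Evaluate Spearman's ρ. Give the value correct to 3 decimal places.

0.429

Rank p: 6, 2, 3, 5, 1, 4, 7
Rank q: 5, 4, 7, 2, 1, 3, 6
d = rank(p) − rank(q): 1, -2, -4, 3, 0, 1, 1; Σd² = 32
ρ = 1 − 6Σd² / [n(n²−1)] = 1 − 6×32 / (7×48) = 1 − 192/336 ≈ 0.429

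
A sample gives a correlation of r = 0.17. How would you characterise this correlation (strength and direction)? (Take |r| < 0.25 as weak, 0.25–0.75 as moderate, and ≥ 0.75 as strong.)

weak positive

r = 0.17 > 0 so the relationship is positive.
|r| = 0.17, which falls in the weak range.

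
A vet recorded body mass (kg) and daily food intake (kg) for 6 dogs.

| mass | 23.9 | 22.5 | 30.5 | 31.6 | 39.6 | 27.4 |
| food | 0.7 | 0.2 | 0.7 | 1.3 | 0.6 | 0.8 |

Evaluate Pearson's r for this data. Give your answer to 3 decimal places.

n = 6, Σx = 175.5, Σy = 4.3, Σx² = 5325.19, Σy² = 3.71, Σxy = 129.34
nΣxy − ΣxΣy = 776.04 − 754.65 = 21.39
nΣx² − (Σx)² = 31951.14 − 30800.25 = 1150.89; nΣy² − (Σy)² = 22.26 − 18.49 = 3.77
r = 21.39 / √(1150.89 × 3.77) = 21.39 / 65.8700 ≈ 0.325

0.325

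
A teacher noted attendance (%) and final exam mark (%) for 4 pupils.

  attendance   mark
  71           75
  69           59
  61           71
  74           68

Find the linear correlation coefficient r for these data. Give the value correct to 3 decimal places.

-0.086

n = 4, Σx = 275, Σy = 273, Σx² = 18999, Σy² = 18771, Σxy = 18759
nΣxy − ΣxΣy = 75036 − 75075 = -39
nΣx² − (Σx)² = 75996 − 75625 = 371; nΣy² − (Σy)² = 75084 − 74529 = 555
r = -39 / √(371 × 555) = -39 / 453.7676 ≈ -0.086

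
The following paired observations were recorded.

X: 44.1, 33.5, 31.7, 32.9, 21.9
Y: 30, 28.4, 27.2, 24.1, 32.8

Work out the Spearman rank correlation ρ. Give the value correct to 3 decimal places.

-0.100

Rank X: 5, 4, 2, 3, 1
Rank Y: 4, 3, 2, 1, 5
d = rank(X) − rank(Y): 1, 1, 0, 2, -4; Σd² = 22
ρ = 1 − 6Σd² / [n(n²−1)] = 1 − 6×22 / (5×24) = 1 − 132/120 ≈ -0.100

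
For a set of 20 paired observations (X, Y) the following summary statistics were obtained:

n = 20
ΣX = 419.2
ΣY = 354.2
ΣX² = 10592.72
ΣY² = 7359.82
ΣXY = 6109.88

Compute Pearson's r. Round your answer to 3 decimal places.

r = (nΣXY − ΣXΣY) / √[(nΣX² − (ΣX)²)(nΣY² − (ΣY)²)]
Numerator: 20×6109.88 − 419.2×354.2 = -26283.04
Denominator: √[(211854.4 − 175728.64)(147196.4 − 125457.64)] = √[36125.76 × 21738.76] = 28023.7261
r = -26283.04 / 28023.7261 ≈ -0.938

-0.938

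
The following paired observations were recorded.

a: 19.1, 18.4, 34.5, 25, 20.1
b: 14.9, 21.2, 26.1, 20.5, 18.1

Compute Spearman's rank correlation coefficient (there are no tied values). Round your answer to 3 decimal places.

0.400

Rank a: 2, 1, 5, 4, 3
Rank b: 1, 4, 5, 3, 2
d = rank(a) − rank(b): 1, -3, 0, 1, 1; Σd² = 12
ρ = 1 − 6Σd² / [n(n²−1)] = 1 − 6×12 / (5×24) = 1 − 72/120 ≈ 0.400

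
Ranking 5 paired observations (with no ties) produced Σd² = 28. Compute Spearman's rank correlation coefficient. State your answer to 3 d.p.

-0.400

ρ = 1 − 6Σd² / [n(n²−1)] = 1 − 6×28 / (5×24)
  = 1 − 168/120 = 1 − 1.4000 ≈ -0.400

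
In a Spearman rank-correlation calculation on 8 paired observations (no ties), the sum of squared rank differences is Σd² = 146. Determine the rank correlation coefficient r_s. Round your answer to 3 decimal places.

-0.738

ρ = 1 − 6Σd² / [n(n²−1)] = 1 − 6×146 / (8×63)
  = 1 − 876/504 = 1 − 1.7381 ≈ -0.738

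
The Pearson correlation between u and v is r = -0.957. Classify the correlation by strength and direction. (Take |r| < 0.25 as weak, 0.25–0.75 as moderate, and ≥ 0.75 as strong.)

strong negative

r = -0.957 < 0 so the relationship is negative.
|r| = 0.957, which falls in the strong range.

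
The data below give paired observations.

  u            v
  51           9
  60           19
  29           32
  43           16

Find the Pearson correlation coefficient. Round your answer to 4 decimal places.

-0.6899

n = 4, Σu = 183, Σv = 76, Σu² = 8891, Σv² = 1722, Σuv = 3215
nΣuv − ΣuΣv = 12860 − 13908 = -1048
nΣu² − (Σu)² = 35564 − 33489 = 2075; nΣv² − (Σv)² = 6888 − 5776 = 1112
r = -1048 / √(2075 × 1112) = -1048 / 1519.0128 ≈ -0.6899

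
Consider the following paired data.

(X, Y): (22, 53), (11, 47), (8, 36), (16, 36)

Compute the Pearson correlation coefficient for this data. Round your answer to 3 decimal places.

0.618

n = 4, ΣX = 57, ΣY = 172, ΣX² = 925, ΣY² = 7610, ΣXY = 2547
nΣXY − ΣXΣY = 10188 − 9804 = 384
nΣX² − (ΣX)² = 3700 − 3249 = 451; nΣY² − (ΣY)² = 30440 − 29584 = 856
r = 384 / √(451 × 856) = 384 / 621.3340 ≈ 0.618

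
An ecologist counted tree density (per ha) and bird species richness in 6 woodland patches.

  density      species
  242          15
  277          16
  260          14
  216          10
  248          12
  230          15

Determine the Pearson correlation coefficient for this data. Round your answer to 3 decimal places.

n = 6, Σx = 1473, Σy = 82, Σx² = 363953, Σy² = 1146, Σxy = 20288
nΣxy − ΣxΣy = 121728 − 120786 = 942
nΣx² − (Σx)² = 2183718 − 2169729 = 13989; nΣy² − (Σy)² = 6876 − 6724 = 152
r = 942 / √(13989 × 152) = 942 / 1458.1934 ≈ 0.646

0.646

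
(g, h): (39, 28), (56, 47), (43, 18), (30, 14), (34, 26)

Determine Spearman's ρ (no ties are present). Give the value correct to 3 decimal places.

Rank g: 3, 5, 4, 1, 2
Rank h: 4, 5, 2, 1, 3
d = rank(g) − rank(h): -1, 0, 2, 0, -1; Σd² = 6
ρ = 1 − 6Σd² / [n(n²−1)] = 1 − 6×6 / (5×24) = 1 − 36/120 ≈ 0.700

0.700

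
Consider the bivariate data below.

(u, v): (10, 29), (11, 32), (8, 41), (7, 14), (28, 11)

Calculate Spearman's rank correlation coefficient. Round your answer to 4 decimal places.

Rank u: 3, 4, 2, 1, 5
Rank v: 3, 4, 5, 2, 1
d = rank(u) − rank(v): 0, 0, -3, -1, 4; Σd² = 26
ρ = 1 − 6Σd² / [n(n²−1)] = 1 − 6×26 / (5×24) = 1 − 156/120 ≈ -0.3000

-0.3000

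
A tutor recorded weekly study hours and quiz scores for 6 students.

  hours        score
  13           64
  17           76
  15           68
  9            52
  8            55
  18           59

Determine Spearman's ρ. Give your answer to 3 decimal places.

0.600

Rank hours: 3, 5, 4, 2, 1, 6
Rank score: 4, 6, 5, 1, 2, 3
d = rank(hours) − rank(score): -1, -1, -1, 1, -1, 3; Σd² = 14
ρ = 1 − 6Σd² / [n(n²−1)] = 1 − 6×14 / (6×35) = 1 − 84/210 ≈ 0.600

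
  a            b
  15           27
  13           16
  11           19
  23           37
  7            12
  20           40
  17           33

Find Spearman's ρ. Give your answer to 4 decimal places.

Rank a: 4, 3, 2, 7, 1, 6, 5
Rank b: 4, 2, 3, 6, 1, 7, 5
d = rank(a) − rank(b): 0, 1, -1, 1, 0, -1, 0; Σd² = 4
ρ = 1 − 6Σd² / [n(n²−1)] = 1 − 6×4 / (7×48) = 1 − 24/336 ≈ 0.9286

0.9286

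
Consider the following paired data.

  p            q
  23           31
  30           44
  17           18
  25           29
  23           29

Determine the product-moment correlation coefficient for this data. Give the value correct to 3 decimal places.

n = 5, Σp = 118, Σq = 151, Σp² = 2872, Σq² = 4903, Σpq = 3731
nΣpq − ΣpΣq = 18655 − 17818 = 837
nΣp² − (Σp)² = 14360 − 13924 = 436; nΣq² − (Σq)² = 24515 − 22801 = 1714
r = 837 / √(436 × 1714) = 837 / 864.4675 ≈ 0.968

0.968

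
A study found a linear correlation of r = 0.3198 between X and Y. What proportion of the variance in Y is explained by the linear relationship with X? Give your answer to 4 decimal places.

0.1023

r² = (0.3198)² = 0.1023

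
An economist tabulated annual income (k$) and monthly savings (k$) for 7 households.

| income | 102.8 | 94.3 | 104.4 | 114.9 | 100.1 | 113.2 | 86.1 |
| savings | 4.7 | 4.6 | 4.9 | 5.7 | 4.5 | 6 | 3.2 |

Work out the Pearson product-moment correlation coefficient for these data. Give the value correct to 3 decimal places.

0.956

n = 7, Σx = 715.8, Σy = 33.6, Σx² = 73809.16, Σy² = 166.24, Σxy = 3488.6
nΣxy − ΣxΣy = 24420.2 − 24050.88 = 369.32
nΣx² − (Σx)² = 516664.12 − 512369.64 = 4294.48; nΣy² − (Σy)² = 1163.68 − 1128.96 = 34.72
r = 369.32 / √(4294.48 × 34.72) = 369.32 / 386.1403 ≈ 0.956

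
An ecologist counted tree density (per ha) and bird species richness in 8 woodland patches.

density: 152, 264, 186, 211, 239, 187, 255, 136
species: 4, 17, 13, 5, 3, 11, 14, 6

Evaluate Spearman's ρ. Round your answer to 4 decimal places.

Rank density: 2, 8, 3, 5, 6, 4, 7, 1
Rank species: 2, 8, 6, 3, 1, 5, 7, 4
d = rank(density) − rank(species): 0, 0, -3, 2, 5, -1, 0, -3; Σd² = 48
ρ = 1 − 6Σd² / [n(n²−1)] = 1 − 6×48 / (8×63) = 1 − 288/504 ≈ 0.4286

0.4286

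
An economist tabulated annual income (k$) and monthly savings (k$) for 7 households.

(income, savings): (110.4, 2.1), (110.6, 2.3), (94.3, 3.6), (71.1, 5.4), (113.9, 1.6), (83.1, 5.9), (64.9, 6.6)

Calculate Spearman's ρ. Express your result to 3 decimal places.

Rank income: 5, 6, 4, 2, 7, 3, 1
Rank savings: 2, 3, 4, 5, 1, 6, 7
d = rank(income) − rank(savings): 3, 3, 0, -3, 6, -3, -6; Σd² = 108
ρ = 1 − 6Σd² / [n(n²−1)] = 1 − 6×108 / (7×48) = 1 − 648/336 ≈ -0.929

-0.929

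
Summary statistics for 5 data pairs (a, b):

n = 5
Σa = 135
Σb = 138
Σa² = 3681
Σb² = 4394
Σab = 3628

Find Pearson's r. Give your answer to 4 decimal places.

-0.6752

r = (nΣab − ΣaΣb) / √[(nΣa² − (Σa)²)(nΣb² − (Σb)²)]
Numerator: 5×3628 − 135×138 = -490
Denominator: √[(18405 − 18225)(21970 − 19044)] = √[180 × 2926] = 725.7272
r = -490 / 725.7272 ≈ -0.6752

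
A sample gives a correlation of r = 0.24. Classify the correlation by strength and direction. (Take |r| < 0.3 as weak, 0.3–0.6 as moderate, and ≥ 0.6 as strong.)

r = 0.24 > 0 so the relationship is positive.
|r| = 0.24, which falls in the weak range.

weak positive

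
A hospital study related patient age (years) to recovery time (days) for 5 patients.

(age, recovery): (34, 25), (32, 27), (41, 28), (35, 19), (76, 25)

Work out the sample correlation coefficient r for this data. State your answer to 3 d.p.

0.080

n = 5, Σx = 218, Σy = 124, Σx² = 10862, Σy² = 3124, Σxy = 5427
nΣxy − ΣxΣy = 27135 − 27032 = 103
nΣx² − (Σx)² = 54310 − 47524 = 6786; nΣy² − (Σy)² = 15620 − 15376 = 244
r = 103 / √(6786 × 244) = 103 / 1286.7727 ≈ 0.080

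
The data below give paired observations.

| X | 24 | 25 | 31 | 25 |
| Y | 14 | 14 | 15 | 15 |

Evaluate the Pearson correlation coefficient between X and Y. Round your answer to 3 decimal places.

n = 4, ΣX = 105, ΣY = 58, ΣX² = 2787, ΣY² = 842, ΣXY = 1526
nΣXY − ΣXΣY = 6104 − 6090 = 14
nΣX² − (ΣX)² = 11148 − 11025 = 123; nΣY² − (ΣY)² = 3368 − 3364 = 4
r = 14 / √(123 × 4) = 14 / 22.1811 ≈ 0.631

0.631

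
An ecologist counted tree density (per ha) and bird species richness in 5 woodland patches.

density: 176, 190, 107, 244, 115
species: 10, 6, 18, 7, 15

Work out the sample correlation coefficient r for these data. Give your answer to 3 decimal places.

-0.905

n = 5, Σx = 832, Σy = 56, Σx² = 151286, Σy² = 734, Σxy = 8259
nΣxy − ΣxΣy = 41295 − 46592 = -5297
nΣx² − (Σx)² = 756430 − 692224 = 64206; nΣy² − (Σy)² = 3670 − 3136 = 534
r = -5297 / √(64206 × 534) = -5297 / 5855.4252 ≈ -0.905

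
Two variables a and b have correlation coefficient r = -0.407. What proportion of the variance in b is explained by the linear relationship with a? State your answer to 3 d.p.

0.166

r² = (-0.407)² = 0.166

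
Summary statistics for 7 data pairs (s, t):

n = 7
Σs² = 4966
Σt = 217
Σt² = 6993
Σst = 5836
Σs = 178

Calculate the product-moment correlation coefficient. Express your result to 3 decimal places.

r = (nΣst − ΣsΣt) / √[(nΣs² − (Σs)²)(nΣt² − (Σt)²)]
Numerator: 7×5836 − 178×217 = 2226
Denominator: √[(34762 − 31684)(48951 − 47089)] = √[3078 × 1862] = 2394.0000
r = 2226 / 2394.0000 ≈ 0.930

0.930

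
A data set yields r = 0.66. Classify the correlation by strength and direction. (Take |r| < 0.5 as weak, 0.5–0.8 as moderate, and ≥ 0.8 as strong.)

r = 0.66 > 0 so the relationship is positive.
|r| = 0.66, which falls in the moderate range.

moderate positive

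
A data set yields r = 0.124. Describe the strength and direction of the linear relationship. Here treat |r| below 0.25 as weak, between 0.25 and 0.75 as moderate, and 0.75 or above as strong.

r = 0.124 > 0 so the relationship is positive.
|r| = 0.124, which falls in the weak range.

weak positive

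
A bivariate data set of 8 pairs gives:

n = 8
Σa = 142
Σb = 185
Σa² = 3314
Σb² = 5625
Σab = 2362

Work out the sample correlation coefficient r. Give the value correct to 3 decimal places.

r = (nΣab − ΣaΣb) / √[(nΣa² − (Σa)²)(nΣb² − (Σb)²)]
Numerator: 8×2362 − 142×185 = -7374
Denominator: √[(26512 − 20164)(45000 − 34225)] = √[6348 × 10775] = 8270.4111
r = -7374 / 8270.4111 ≈ -0.892

-0.892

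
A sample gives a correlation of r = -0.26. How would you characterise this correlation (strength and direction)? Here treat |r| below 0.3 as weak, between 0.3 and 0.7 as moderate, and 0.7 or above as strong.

weak negative

r = -0.26 < 0 so the relationship is negative.
|r| = 0.26, which falls in the weak range.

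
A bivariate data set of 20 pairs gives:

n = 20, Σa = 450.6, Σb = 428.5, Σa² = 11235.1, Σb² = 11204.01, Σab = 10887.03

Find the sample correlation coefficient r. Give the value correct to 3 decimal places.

r = (nΣab − ΣaΣb) / √[(nΣa² − (Σa)²)(nΣb² − (Σb)²)]
Numerator: 20×10887.03 − 450.6×428.5 = 24658.5
Denominator: √[(224702 − 203040.36)(224080.2 − 183612.25)] = √[21661.64 × 40467.95] = 29607.4681
r = 24658.5 / 29607.4681 ≈ 0.833

0.833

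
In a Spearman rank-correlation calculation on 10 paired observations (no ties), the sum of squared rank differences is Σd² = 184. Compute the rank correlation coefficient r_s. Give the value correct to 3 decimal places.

ρ = 1 − 6Σd² / [n(n²−1)] = 1 − 6×184 / (10×99)
  = 1 − 1104/990 = 1 − 1.1152 ≈ -0.115

-0.115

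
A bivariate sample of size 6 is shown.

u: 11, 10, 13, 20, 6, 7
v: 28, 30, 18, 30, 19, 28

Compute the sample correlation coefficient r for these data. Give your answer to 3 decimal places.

0.314

n = 6, Σu = 67, Σv = 153, Σu² = 875, Σv² = 4053, Σuv = 1752
nΣuv − ΣuΣv = 10512 − 10251 = 261
nΣu² − (Σu)² = 5250 − 4489 = 761; nΣv² − (Σv)² = 24318 − 23409 = 909
r = 261 / √(761 × 909) = 261 / 831.7145 ≈ 0.314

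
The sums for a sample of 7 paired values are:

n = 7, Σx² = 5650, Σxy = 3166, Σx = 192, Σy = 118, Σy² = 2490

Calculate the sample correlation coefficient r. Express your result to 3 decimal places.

r = (nΣxy − ΣxΣy) / √[(nΣx² − (Σx)²)(nΣy² − (Σy)²)]
Numerator: 7×3166 − 192×118 = -494
Denominator: √[(39550 − 36864)(17430 − 13924)] = √[2686 × 3506] = 3068.7320
r = -494 / 3068.7320 ≈ -0.161

-0.161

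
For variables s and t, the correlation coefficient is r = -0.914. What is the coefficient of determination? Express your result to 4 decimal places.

0.8354

r² = (-0.914)² = 0.8354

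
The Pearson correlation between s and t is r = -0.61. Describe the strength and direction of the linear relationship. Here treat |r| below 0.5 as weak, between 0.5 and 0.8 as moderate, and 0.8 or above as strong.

moderate negative

r = -0.61 < 0 so the relationship is negative.
|r| = 0.61, which falls in the moderate range.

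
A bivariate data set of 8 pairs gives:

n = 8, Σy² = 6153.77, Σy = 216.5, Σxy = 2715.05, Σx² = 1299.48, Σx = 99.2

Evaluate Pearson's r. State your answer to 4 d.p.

0.2129

r = (nΣxy − ΣxΣy) / √[(nΣx² − (Σx)²)(nΣy² − (Σy)²)]
Numerator: 8×2715.05 − 99.2×216.5 = 243.6
Denominator: √[(10395.84 − 9840.64)(49230.16 − 46872.25)] = √[555.2 × 2357.91] = 1144.1642
r = 243.6 / 1144.1642 ≈ 0.2129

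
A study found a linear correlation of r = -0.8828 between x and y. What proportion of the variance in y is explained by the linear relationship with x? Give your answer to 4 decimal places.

r² = (-0.8828)² = 0.7793

0.7793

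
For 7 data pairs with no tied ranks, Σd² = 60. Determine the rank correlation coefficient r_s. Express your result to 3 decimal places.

ρ = 1 − 6Σd² / [n(n²−1)] = 1 − 6×60 / (7×48)
  = 1 − 360/336 = 1 − 1.0714 ≈ -0.071

-0.071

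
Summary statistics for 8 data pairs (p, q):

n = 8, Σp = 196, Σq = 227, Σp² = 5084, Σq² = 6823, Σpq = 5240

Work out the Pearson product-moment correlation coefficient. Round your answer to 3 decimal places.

r = (nΣpq − ΣpΣq) / √[(nΣp² − (Σp)²)(nΣq² − (Σq)²)]
Numerator: 8×5240 − 196×227 = -2572
Denominator: √[(40672 − 38416)(54584 − 51529)] = √[2256 × 3055] = 2625.2771
r = -2572 / 2625.2771 ≈ -0.980

-0.980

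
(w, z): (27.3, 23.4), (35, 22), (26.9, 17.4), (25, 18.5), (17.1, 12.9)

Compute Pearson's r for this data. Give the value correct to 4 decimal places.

0.8171

n = 5, Σw = 131.3, Σz = 94.2, Σw² = 3611.31, Σz² = 1842.98, Σwz = 2559.97
nΣwz − ΣwΣz = 12799.85 − 12368.46 = 431.39
nΣw² − (Σw)² = 18056.55 − 17239.69 = 816.86; nΣz² − (Σz)² = 9214.9 − 8873.64 = 341.26
r = 431.39 / √(816.86 × 341.26) = 431.39 / 527.9788 ≈ 0.8171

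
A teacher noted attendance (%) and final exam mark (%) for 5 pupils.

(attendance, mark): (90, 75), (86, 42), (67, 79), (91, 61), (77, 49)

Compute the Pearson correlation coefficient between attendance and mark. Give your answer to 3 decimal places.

-0.268

n = 5, Σx = 411, Σy = 306, Σx² = 34195, Σy² = 19752, Σxy = 24979
nΣxy − ΣxΣy = 124895 − 125766 = -871
nΣx² − (Σx)² = 170975 − 168921 = 2054; nΣy² − (Σy)² = 98760 − 93636 = 5124
r = -871 / √(2054 × 5124) = -871 / 3244.1788 ≈ -0.268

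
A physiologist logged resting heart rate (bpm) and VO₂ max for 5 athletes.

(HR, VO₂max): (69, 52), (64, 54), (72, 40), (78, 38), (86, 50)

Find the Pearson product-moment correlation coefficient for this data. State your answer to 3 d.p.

n = 5, Σx = 369, Σy = 234, Σx² = 27521, Σy² = 11164, Σxy = 17188
nΣxy − ΣxΣy = 85940 − 86346 = -406
nΣx² − (Σx)² = 137605 − 136161 = 1444; nΣy² − (Σy)² = 55820 − 54756 = 1064
r = -406 / √(1444 × 1064) = -406 / 1239.5225 ≈ -0.328

-0.328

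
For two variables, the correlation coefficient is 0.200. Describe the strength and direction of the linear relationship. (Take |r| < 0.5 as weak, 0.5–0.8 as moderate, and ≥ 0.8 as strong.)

r = 0.200 > 0 so the relationship is positive.
|r| = 0.200, which falls in the weak range.

weak positive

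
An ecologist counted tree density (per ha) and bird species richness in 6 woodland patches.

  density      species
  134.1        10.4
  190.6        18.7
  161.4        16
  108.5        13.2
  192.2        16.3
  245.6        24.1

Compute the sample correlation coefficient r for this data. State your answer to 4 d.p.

0.9127

n = 6, Σx = 1032.4, Σy = 98.7, Σx² = 189393.58, Σy² = 1734.59, Σxy = 18025.28
nΣxy − ΣxΣy = 108151.68 − 101897.88 = 6253.8
nΣx² − (Σx)² = 1136361.48 − 1065849.76 = 70511.72; nΣy² − (Σy)² = 10407.54 − 9741.69 = 665.85
r = 6253.8 / √(70511.72 × 665.85) = 6253.8 / 6852.0237 ≈ 0.9127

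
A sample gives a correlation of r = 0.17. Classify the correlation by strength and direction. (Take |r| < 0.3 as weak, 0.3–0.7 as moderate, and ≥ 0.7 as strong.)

weak positive

r = 0.17 > 0 so the relationship is positive.
|r| = 0.17, which falls in the weak range.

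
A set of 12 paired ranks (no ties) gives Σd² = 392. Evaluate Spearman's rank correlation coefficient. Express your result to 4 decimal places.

-0.3706

ρ = 1 − 6Σd² / [n(n²−1)] = 1 − 6×392 / (12×143)
  = 1 − 2352/1716 = 1 − 1.37063 ≈ -0.3706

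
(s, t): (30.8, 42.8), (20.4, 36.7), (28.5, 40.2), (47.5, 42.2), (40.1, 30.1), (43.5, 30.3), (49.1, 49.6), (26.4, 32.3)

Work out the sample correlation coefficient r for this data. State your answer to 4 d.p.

0.2780

n = 8, Σs = 286.3, Σt = 304.2, Σs² = 11041.33, Σt² = 11903.16, Σst = 11030.26
nΣst − ΣsΣt = 88242.08 − 87092.46 = 1149.62
nΣs² − (Σs)² = 88330.64 − 81967.69 = 6362.95; nΣt² − (Σt)² = 95225.28 − 92537.64 = 2687.64
r = 1149.62 / √(6362.95 × 2687.64) = 1149.62 / 4135.3741 ≈ 0.2780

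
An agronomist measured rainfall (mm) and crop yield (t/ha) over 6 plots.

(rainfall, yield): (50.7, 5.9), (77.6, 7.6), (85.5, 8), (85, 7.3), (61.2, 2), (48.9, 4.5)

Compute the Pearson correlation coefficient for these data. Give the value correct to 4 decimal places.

0.6772

n = 6, Σx = 408.9, Σy = 35.3, Σx² = 29264.15, Σy² = 234.11, Σxy = 2535.84
nΣxy − ΣxΣy = 15215.04 − 14434.17 = 780.87
nΣx² − (Σx)² = 175584.9 − 167199.21 = 8385.69; nΣy² − (Σy)² = 1404.66 − 1246.09 = 158.57
r = 780.87 / √(8385.69 × 158.57) = 780.87 / 1153.1344 ≈ 0.6772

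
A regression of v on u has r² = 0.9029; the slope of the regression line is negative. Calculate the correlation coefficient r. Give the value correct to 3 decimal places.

-0.950

|r| = √0.9029 = 0.950
The association is negative, so r = −0.950.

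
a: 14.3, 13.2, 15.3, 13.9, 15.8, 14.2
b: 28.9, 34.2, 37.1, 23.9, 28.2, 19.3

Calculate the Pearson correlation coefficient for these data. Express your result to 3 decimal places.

0.147

n = 6, Σa = 86.7, Σb = 171.6, Σa² = 1257.31, Σb² = 5120.2, Σab = 2484.17
nΣab − ΣaΣb = 14905.02 − 14877.72 = 27.3
nΣa² − (Σa)² = 7543.86 − 7516.89 = 26.97; nΣb² − (Σb)² = 30721.2 − 29446.56 = 1274.64
r = 27.3 / √(26.97 × 1274.64) = 27.3 / 185.4105 ≈ 0.147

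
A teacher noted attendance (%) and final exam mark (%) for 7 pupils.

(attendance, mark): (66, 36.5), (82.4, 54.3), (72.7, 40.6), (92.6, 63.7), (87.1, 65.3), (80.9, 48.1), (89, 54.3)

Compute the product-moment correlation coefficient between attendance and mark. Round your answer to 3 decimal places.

0.924

n = 7, Σx = 570.7, Σy = 362.8, Σx² = 47058.03, Σy² = 19512.98, Σxy = 30145.18
nΣxy − ΣxΣy = 211016.26 − 207049.96 = 3966.3
nΣx² − (Σx)² = 329406.21 − 325698.49 = 3707.72; nΣy² − (Σy)² = 136590.86 − 131623.84 = 4967.02
r = 3966.3 / √(3707.72 × 4967.02) = 3966.3 / 4291.4239 ≈ 0.924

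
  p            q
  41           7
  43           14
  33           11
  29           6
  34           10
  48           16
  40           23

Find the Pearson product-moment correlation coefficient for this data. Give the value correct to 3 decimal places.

n = 7, Σp = 268, Σq = 87, Σp² = 10520, Σq² = 1287, Σpq = 3454
nΣpq − ΣpΣq = 24178 − 23316 = 862
nΣp² − (Σp)² = 73640 − 71824 = 1816; nΣq² − (Σq)² = 9009 − 7569 = 1440
r = 862 / √(1816 × 1440) = 862 / 1617.1085 ≈ 0.533

0.533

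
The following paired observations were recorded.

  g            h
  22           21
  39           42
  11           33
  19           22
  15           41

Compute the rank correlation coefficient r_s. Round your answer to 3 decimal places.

Rank g: 4, 5, 1, 3, 2
Rank h: 1, 5, 3, 2, 4
d = rank(g) − rank(h): 3, 0, -2, 1, -2; Σd² = 18
ρ = 1 − 6Σd² / [n(n²−1)] = 1 − 6×18 / (5×24) = 1 − 108/120 ≈ 0.100

0.100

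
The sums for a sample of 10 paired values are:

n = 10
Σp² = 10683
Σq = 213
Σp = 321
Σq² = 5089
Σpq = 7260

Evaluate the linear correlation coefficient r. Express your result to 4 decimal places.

0.9242

r = (nΣpq − ΣpΣq) / √[(nΣp² − (Σp)²)(nΣq² − (Σq)²)]
Numerator: 10×7260 − 321×213 = 4227
Denominator: √[(106830 − 103041)(50890 − 45369)] = √[3789 × 5521] = 4573.7369
r = 4227 / 4573.7369 ≈ 0.9242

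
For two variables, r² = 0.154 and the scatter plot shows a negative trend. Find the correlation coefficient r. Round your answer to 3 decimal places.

|r| = √0.154 = 0.392
The association is negative, so r = −0.392.

-0.392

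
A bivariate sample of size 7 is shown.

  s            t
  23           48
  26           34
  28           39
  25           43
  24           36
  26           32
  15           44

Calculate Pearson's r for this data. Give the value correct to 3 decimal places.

n = 7, Σs = 167, Σt = 276, Σs² = 4091, Σt² = 11086, Σst = 6511
nΣst − ΣsΣt = 45577 − 46092 = -515
nΣs² − (Σs)² = 28637 − 27889 = 748; nΣt² − (Σt)² = 77602 − 76176 = 1426
r = -515 / √(748 × 1426) = -515 / 1032.7865 ≈ -0.499

-0.499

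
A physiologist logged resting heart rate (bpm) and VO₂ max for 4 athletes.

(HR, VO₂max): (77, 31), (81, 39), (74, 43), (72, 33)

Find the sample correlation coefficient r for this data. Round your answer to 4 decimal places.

0.1236

n = 4, Σx = 304, Σy = 146, Σx² = 23150, Σy² = 5420, Σxy = 11104
nΣxy − ΣxΣy = 44416 − 44384 = 32
nΣx² − (Σx)² = 92600 − 92416 = 184; nΣy² − (Σy)² = 21680 − 21316 = 364
r = 32 / √(184 × 364) = 32 / 258.7972 ≈ 0.1236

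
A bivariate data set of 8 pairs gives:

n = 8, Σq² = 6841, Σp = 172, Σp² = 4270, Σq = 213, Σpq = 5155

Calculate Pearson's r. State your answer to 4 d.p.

0.7035

r = (nΣpq − ΣpΣq) / √[(nΣp² − (Σp)²)(nΣq² − (Σq)²)]
Numerator: 8×5155 − 172×213 = 4604
Denominator: √[(34160 − 29584)(54728 − 45369)] = √[4576 × 9359] = 6544.2176
r = 4604 / 6544.2176 ≈ 0.7035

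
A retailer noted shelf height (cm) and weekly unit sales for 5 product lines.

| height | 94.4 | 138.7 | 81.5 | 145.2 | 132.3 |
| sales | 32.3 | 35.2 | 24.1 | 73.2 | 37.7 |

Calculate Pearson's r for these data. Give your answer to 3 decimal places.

n = 5, Σx = 592.1, Σy = 202.5, Σx² = 73377.63, Σy² = 9642.67, Σxy = 25511.86
nΣxy − ΣxΣy = 127559.3 − 119900.25 = 7659.05
nΣx² − (Σx)² = 366888.15 − 350582.41 = 16305.74; nΣy² − (Σy)² = 48213.35 − 41006.25 = 7207.1
r = 7659.05 / √(16305.74 × 7207.1) = 7659.05 / 10840.5304 ≈ 0.707

0.707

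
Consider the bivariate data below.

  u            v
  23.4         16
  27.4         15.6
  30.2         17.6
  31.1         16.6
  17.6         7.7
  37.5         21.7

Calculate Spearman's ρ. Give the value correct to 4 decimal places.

Rank u: 2, 3, 4, 5, 1, 6
Rank v: 3, 2, 5, 4, 1, 6
d = rank(u) − rank(v): -1, 1, -1, 1, 0, 0; Σd² = 4
ρ = 1 − 6Σd² / [n(n²−1)] = 1 − 6×4 / (6×35) = 1 − 24/210 ≈ 0.8857

0.8857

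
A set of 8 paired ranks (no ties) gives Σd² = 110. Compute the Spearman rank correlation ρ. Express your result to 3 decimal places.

ρ = 1 − 6Σd² / [n(n²−1)] = 1 − 6×110 / (8×63)
  = 1 − 660/504 = 1 − 1.3095 ≈ -0.310

-0.310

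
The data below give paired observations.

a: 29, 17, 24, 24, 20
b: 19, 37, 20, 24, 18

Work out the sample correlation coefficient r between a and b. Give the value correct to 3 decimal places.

-0.663

n = 5, Σa = 114, Σb = 118, Σa² = 2682, Σb² = 3030, Σab = 2596
nΣab − ΣaΣb = 12980 − 13452 = -472
nΣa² − (Σa)² = 13410 − 12996 = 414; nΣb² − (Σb)² = 15150 − 13924 = 1226
r = -472 / √(414 × 1226) = -472 / 712.4353 ≈ -0.663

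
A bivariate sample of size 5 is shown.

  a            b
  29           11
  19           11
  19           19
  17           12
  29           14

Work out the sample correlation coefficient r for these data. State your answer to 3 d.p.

-0.192

n = 5, Σa = 113, Σb = 67, Σa² = 2693, Σb² = 943, Σab = 1499
nΣab − ΣaΣb = 7495 − 7571 = -76
nΣa² − (Σa)² = 13465 − 12769 = 696; nΣb² − (Σb)² = 4715 − 4489 = 226
r = -76 / √(696 × 226) = -76 / 396.6056 ≈ -0.192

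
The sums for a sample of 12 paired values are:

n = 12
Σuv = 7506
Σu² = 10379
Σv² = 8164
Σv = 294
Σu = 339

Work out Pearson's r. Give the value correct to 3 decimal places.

-0.911

r = (nΣuv − ΣuΣv) / √[(nΣu² − (Σu)²)(nΣv² − (Σv)²)]
Numerator: 12×7506 − 339×294 = -9594
Denominator: √[(124548 − 114921)(97968 − 86436)] = √[9627 × 11532] = 10536.5347
r = -9594 / 10536.5347 ≈ -0.911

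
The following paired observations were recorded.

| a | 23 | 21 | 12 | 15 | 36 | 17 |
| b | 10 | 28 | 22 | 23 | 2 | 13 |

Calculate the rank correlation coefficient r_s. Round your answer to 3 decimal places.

-0.600

Rank a: 5, 4, 1, 2, 6, 3
Rank b: 2, 6, 4, 5, 1, 3
d = rank(a) − rank(b): 3, -2, -3, -3, 5, 0; Σd² = 56
ρ = 1 − 6Σd² / [n(n²−1)] = 1 − 6×56 / (6×35) = 1 − 336/210 ≈ -0.600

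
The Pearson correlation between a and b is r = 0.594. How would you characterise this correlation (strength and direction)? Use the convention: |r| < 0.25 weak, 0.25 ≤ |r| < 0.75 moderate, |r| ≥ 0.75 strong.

r = 0.594 > 0 so the relationship is positive.
|r| = 0.594, which falls in the moderate range.

moderate positive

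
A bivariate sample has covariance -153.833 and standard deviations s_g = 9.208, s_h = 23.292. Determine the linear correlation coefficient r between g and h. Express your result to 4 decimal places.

r = Cov(g,h) / (s_g · s_h) = -153.833 / (9.208 × 23.292)
  = -153.833 / 214.4727 ≈ -0.7173

-0.7173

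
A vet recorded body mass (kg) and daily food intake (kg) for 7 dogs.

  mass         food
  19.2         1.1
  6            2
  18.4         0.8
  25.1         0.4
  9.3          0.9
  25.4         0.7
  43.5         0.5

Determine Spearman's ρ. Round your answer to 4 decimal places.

-0.7857

Rank mass: 4, 1, 3, 5, 2, 6, 7
Rank food: 6, 7, 4, 1, 5, 3, 2
d = rank(mass) − rank(food): -2, -6, -1, 4, -3, 3, 5; Σd² = 100
ρ = 1 − 6Σd² / [n(n²−1)] = 1 − 6×100 / (7×48) = 1 − 600/336 ≈ -0.7857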